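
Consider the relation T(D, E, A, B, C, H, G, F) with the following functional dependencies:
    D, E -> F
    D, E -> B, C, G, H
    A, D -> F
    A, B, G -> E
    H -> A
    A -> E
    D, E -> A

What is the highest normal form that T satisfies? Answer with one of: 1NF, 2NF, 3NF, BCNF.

Candidate keys: {A, D}, {D, E}, {D, H}. Prime attributes: {A, D, E, H}.
A, B, G -> E: {A, B, G}⁺ = {A, B, E, G}, which is not all of the attributes, so the left side is not a superkey — BCNF is violated.
Since {E} ⊆ prime attributes and every other non-superkey FD also has a prime right side, the schema is in 3NF.

3NF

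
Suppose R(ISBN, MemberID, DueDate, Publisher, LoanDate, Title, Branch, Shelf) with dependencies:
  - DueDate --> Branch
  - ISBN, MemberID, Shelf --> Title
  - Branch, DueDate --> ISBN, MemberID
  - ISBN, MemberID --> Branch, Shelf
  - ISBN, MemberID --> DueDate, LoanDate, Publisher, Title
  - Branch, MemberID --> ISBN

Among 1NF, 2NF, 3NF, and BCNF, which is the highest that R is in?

BCNF

Candidate keys: {Branch, MemberID}, {DueDate}, {ISBN, MemberID}. Prime attributes: {Branch, DueDate, ISBN, MemberID}.
The left-hand side of every FD is a superkey, so BCNF is satisfied.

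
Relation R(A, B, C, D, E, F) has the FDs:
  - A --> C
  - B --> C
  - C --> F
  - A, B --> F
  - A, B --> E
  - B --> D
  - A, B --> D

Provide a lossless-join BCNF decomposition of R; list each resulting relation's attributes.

{A, B, E}; {A, C}; {B, D}; {C, F}

Candidate key of the original relation: {A, B}.
{A, B, C, D, E, F}: {A} determines {A, C, F} here but is not a superkey — split on A --> C, F, giving {A, C, F} and {A, B, D, E}.
{A, C, F}: {C} determines {C, F} here but is not a superkey — split on C --> F, giving {C, F} and {A, C}.
{C, F} is in BCNF.
{A, C} is in BCNF.
{A, B, D, E}: {B} determines {B, D} here but is not a superkey — split on B --> D, giving {B, D} and {A, B, E}.
{B, D} is in BCNF.
{A, B, E} is in BCNF.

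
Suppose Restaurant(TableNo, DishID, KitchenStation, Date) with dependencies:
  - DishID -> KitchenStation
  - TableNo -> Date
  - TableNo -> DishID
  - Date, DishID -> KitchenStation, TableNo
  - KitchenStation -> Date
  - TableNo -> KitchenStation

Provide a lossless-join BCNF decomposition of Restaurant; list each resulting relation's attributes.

Candidate keys of the original relation: {DishID}, {TableNo}.
Within {Date, DishID, KitchenStation, TableNo}: {KitchenStation}⁺ ∩ {Date, DishID, KitchenStation, TableNo} = {Date, KitchenStation}, not the whole set, so KitchenStation -> Date violates BCNF; decompose into {Date, KitchenStation} and {DishID, KitchenStation, TableNo}.
{Date, KitchenStation}: every determinant is a superkey — BCNF.
{DishID, KitchenStation, TableNo}: every determinant is a superkey — BCNF.

{Date, KitchenStation}; {DishID, KitchenStation, TableNo}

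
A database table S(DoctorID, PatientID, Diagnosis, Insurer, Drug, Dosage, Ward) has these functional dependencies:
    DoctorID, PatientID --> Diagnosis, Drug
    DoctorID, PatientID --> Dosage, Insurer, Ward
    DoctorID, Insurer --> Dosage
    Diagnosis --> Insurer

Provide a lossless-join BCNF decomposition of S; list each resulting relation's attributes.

Candidate key of the original relation: {DoctorID, PatientID}.
{Diagnosis, DoctorID, Dosage, Drug, Insurer, PatientID, Ward}: {DoctorID, Insurer} determines {DoctorID, Dosage, Insurer} here but is not a superkey — split on DoctorID, Insurer --> Dosage, giving {DoctorID, Dosage, Insurer} and {Diagnosis, DoctorID, Drug, Insurer, PatientID, Ward}.
{DoctorID, Dosage, Insurer} is in BCNF.
{Diagnosis, DoctorID, Drug, Insurer, PatientID, Ward}: {Diagnosis} determines {Diagnosis, Insurer} here but is not a superkey — split on Diagnosis --> Insurer, giving {Diagnosis, Insurer} and {Diagnosis, DoctorID, Drug, PatientID, Ward}.
{Diagnosis, Insurer} is in BCNF.
{Diagnosis, DoctorID, Drug, PatientID, Ward} is in BCNF.

{Diagnosis, DoctorID, Drug, PatientID, Ward}; {Diagnosis, Insurer}; {DoctorID, Dosage, Insurer}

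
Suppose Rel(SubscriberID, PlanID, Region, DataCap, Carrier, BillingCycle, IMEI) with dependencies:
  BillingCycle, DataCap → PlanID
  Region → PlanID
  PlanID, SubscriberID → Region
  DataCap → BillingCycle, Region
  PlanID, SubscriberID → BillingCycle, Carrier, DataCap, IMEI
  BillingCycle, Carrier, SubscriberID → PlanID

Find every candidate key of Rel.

{BillingCycle, Carrier, SubscriberID}, {DataCap, SubscriberID}, {PlanID, SubscriberID}, {Region, SubscriberID}

Attributes never on any right-hand side: {SubscriberID} — every candidate key must contain it.
{DataCap, SubscriberID}⁺ = {BillingCycle, Carrier, DataCap, IMEI, PlanID, Region, SubscriberID}, which is every attribute, so {DataCap, SubscriberID} is a candidate key.
{PlanID, SubscriberID}⁺ = {BillingCycle, Carrier, DataCap, IMEI, PlanID, Region, SubscriberID}, which is every attribute, so {PlanID, SubscriberID} is a candidate key.
{Region, SubscriberID}⁺ = {BillingCycle, Carrier, DataCap, IMEI, PlanID, Region, SubscriberID}, which is every attribute, so {Region, SubscriberID} is a candidate key.
{BillingCycle, Carrier, SubscriberID}⁺ = {BillingCycle, Carrier, DataCap, IMEI, PlanID, Region, SubscriberID}, which is every attribute, so {BillingCycle, Carrier, SubscriberID} is a candidate key.
No proper subset of any of these is a key, and no other minimal superkey exists.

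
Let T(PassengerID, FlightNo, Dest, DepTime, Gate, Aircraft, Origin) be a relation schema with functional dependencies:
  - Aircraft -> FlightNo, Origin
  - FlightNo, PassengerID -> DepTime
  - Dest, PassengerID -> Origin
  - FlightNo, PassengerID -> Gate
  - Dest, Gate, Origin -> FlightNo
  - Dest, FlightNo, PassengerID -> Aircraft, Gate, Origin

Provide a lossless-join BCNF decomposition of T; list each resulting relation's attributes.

{Aircraft, DepTime, Gate, PassengerID}; {Aircraft, Dest, PassengerID}; {Aircraft, FlightNo, Origin}

Candidate keys of the original relation: {Aircraft, Dest, PassengerID}, {Dest, FlightNo, PassengerID}, {Dest, Gate, PassengerID}.
{Aircraft, DepTime, Dest, FlightNo, Gate, Origin, PassengerID}: {Aircraft} determines {Aircraft, FlightNo, Origin} here but is not a superkey — split on Aircraft -> FlightNo, Origin, giving {Aircraft, FlightNo, Origin} and {Aircraft, DepTime, Dest, Gate, PassengerID}.
{Aircraft, FlightNo, Origin} is in BCNF.
{Aircraft, DepTime, Dest, Gate, PassengerID}: {Aircraft, PassengerID} determines {Aircraft, DepTime, Gate, PassengerID} here but is not a superkey — split on Aircraft, PassengerID -> DepTime, Gate, giving {Aircraft, DepTime, Gate, PassengerID} and {Aircraft, Dest, PassengerID}.
{Aircraft, DepTime, Gate, PassengerID} is in BCNF.
{Aircraft, Dest, PassengerID} is in BCNF.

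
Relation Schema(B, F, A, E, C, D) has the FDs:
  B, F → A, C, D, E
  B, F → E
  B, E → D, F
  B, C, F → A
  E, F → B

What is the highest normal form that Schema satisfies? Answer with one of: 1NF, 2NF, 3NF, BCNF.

BCNF

Candidate keys: {B, E}, {B, F}, {E, F}. Prime attributes: {B, E, F}.
The left-hand side of every FD is a superkey, so BCNF is satisfied.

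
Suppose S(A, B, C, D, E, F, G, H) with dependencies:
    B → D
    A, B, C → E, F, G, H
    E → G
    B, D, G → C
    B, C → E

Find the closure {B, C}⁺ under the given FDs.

{B, C, D, E, G}

Start with {B, C}.
B → D applies; add {D} → now {B, C, D}.
B, C → E applies; add {E} → now {B, C, D, E}.
E → G applies; add {G} → now {B, C, D, E, G}.
No further FD applies.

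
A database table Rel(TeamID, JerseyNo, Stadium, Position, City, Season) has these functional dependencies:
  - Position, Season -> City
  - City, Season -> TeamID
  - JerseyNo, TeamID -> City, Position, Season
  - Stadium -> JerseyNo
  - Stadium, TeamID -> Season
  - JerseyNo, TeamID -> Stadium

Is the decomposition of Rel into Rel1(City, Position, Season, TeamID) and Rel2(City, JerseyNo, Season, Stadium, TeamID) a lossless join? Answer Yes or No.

No

Rel1 ∩ Rel2 = {City, Season, TeamID}; its closure under F is {City, Season, TeamID}.
The closure covers neither Rel1 nor Rel2 entirely; the join is not lossless.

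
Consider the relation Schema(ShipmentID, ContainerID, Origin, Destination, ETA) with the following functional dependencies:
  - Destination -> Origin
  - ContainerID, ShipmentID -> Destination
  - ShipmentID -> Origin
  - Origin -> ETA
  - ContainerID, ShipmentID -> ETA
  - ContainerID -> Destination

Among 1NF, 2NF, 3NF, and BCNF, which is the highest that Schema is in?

Candidate key: {ContainerID, ShipmentID}. Prime attributes: {ContainerID, ShipmentID}.
Destination -> Origin: {Destination}⁺ = {Destination, ETA, Origin}, which is not all of the attributes, so the left side is not a superkey — BCNF is violated.
Destination -> Origin has non-prime {Origin} on the right and a non-superkey on the left, so 3NF fails.
{ContainerID} is a proper subset of the key {ContainerID, ShipmentID}, and {ContainerID}⁺ contains the non-prime attributes {Destination, ETA, Origin} — a partial dependency, so 2NF is violated.

1NF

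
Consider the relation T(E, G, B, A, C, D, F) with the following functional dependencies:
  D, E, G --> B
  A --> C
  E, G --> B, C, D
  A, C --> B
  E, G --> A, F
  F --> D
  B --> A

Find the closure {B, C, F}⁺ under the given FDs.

{A, B, C, D, F}

Start with {B, C, F}.
F --> D applies; add {D} → now {B, C, D, F}.
B --> A applies; add {A} → now {A, B, C, D, F}.
No further FD applies.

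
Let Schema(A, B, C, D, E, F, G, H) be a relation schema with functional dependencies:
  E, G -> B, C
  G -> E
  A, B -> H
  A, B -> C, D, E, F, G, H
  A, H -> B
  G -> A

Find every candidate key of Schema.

{G} is a candidate key since {G}⁺ = {A, B, C, D, E, F, G, H} covers every attribute.
{A, B} is a candidate key since {A, B}⁺ = {A, B, C, D, E, F, G, H} covers every attribute.
{A, H} is a candidate key since {A, H}⁺ = {A, B, C, D, E, F, G, H} covers every attribute.
These are minimal and exhaustive — every other superkey contains one of them.

{A, B}, {A, H}, {G}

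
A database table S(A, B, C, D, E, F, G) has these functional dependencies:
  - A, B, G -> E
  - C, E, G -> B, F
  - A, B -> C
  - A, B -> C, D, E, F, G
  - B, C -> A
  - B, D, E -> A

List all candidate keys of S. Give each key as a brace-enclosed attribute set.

{A, B}⁺ = {A, B, C, D, E, F, G} — all of the relation — so {A, B} is a candidate key.
{B, C}⁺ = {A, B, C, D, E, F, G} — all of the relation — so {B, C} is a candidate key.
{B, D, E}⁺ = {A, B, C, D, E, F, G} — all of the relation — so {B, D, E} is a candidate key.
{C, E, G}⁺ = {A, B, C, D, E, F, G} — all of the relation — so {C, E, G} is a candidate key.
Any other superkey properly contains one of these, so there are no further candidate keys.

{A, B}, {B, C}, {B, D, E}, {C, E, G}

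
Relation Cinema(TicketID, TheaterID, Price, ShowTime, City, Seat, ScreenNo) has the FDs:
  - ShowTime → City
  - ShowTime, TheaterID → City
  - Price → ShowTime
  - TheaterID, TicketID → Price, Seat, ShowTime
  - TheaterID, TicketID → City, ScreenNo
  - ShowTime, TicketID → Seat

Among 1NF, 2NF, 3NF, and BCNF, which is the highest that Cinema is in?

Candidate key: {TheaterID, TicketID}. Prime attributes: {TheaterID, TicketID}.
For ShowTime → City we have {ShowTime}⁺ = {City, ShowTime}; {ShowTime} is not a superkey, so BCNF fails.
ShowTime → City has non-prime {City} on the right and a non-superkey on the left, so 3NF fails.
No non-prime attribute depends on a proper subset of any candidate key, so 2NF holds.

2NF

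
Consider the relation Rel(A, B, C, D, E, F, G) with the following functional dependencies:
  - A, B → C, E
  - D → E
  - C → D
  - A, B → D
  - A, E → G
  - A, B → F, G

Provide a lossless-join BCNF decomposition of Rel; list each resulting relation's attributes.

{A, B, C, F}; {A, C, G}; {C, D}; {D, E}

Candidate key of the original relation: {A, B}.
In {A, B, C, D, E, F, G}, {D} is not a superkey ({D}⁺ restricted to this set is {D, E}), so split on D → E into {D, E} and {A, B, C, D, F, G}.
{D, E} is in BCNF.
In {A, B, C, D, F, G}, {C} is not a superkey ({C}⁺ restricted to this set is {C, D}), so split on C → D into {C, D} and {A, B, C, F, G}.
{C, D} is in BCNF.
In {A, B, C, F, G}, {A, C} is not a superkey ({A, C}⁺ restricted to this set is {A, C, G}), so split on A, C → G into {A, C, G} and {A, B, C, F}.
{A, C, G} is in BCNF.
{A, B, C, F} is in BCNF.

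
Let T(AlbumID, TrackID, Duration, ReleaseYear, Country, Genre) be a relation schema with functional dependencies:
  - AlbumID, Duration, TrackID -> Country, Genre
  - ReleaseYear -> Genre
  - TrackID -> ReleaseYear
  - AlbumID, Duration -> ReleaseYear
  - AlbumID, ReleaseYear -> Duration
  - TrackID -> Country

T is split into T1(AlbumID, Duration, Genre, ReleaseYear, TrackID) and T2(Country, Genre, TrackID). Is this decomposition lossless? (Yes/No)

Yes

T1 ∩ T2 = {Genre, TrackID}; its closure under F is {Country, Genre, ReleaseYear, TrackID}.
T2 is contained in that closure, so T1 ∩ T2 -> T2 holds and the join is lossless.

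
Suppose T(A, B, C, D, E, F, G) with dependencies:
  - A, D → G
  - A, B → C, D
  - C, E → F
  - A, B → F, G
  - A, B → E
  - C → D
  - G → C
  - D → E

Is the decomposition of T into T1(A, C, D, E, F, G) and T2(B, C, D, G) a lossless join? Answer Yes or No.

T1 ∩ T2 = {C, D, G}; its closure under F is {C, D, E, F, G}.
T1 ⊄ {C, D, E, F, G} and T2 ⊄ {C, D, E, F, G}, so the split is lossy.

No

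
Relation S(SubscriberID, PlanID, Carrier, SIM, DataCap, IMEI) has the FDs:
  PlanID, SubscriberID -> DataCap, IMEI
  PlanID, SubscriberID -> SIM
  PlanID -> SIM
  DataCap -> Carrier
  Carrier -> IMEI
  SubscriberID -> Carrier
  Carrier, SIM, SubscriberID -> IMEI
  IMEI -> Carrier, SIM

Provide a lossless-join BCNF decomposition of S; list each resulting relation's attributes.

{Carrier, DataCap}; {Carrier, IMEI}; {DataCap, PlanID, SubscriberID}; {PlanID, SIM}

Candidate key of the original relation: {PlanID, SubscriberID}.
In {Carrier, DataCap, IMEI, PlanID, SIM, SubscriberID}, {PlanID} is not a superkey ({PlanID}⁺ restricted to this set is {PlanID, SIM}), so split on PlanID -> SIM into {PlanID, SIM} and {Carrier, DataCap, IMEI, PlanID, SubscriberID}.
{PlanID, SIM} has no BCNF violation.
In {Carrier, DataCap, IMEI, PlanID, SubscriberID}, {DataCap} is not a superkey ({DataCap}⁺ restricted to this set is {Carrier, DataCap, IMEI}), so split on DataCap -> Carrier, IMEI into {Carrier, DataCap, IMEI} and {DataCap, PlanID, SubscriberID}.
In {Carrier, DataCap, IMEI}, {Carrier} is not a superkey ({Carrier}⁺ restricted to this set is {Carrier, IMEI}), so split on Carrier -> IMEI into {Carrier, IMEI} and {Carrier, DataCap}.
{Carrier, IMEI} has no BCNF violation.
{Carrier, DataCap} has no BCNF violation.
{DataCap, PlanID, SubscriberID} has no BCNF violation.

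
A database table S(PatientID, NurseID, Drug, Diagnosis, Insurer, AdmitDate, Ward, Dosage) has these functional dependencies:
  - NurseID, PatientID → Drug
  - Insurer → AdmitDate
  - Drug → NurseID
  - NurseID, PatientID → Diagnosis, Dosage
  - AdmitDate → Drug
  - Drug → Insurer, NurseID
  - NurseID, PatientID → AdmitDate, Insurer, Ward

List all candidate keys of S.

{AdmitDate, PatientID}, {Drug, PatientID}, {Insurer, PatientID}, {NurseID, PatientID}

No FD produces {PatientID}, so it must be in every candidate key.
Closure of {AdmitDate, PatientID} is {AdmitDate, Diagnosis, Dosage, Drug, Insurer, NurseID, PatientID, Ward}, the whole schema; {AdmitDate, PatientID} is a candidate key.
Closure of {Drug, PatientID} is {AdmitDate, Diagnosis, Dosage, Drug, Insurer, NurseID, PatientID, Ward}, the whole schema; {Drug, PatientID} is a candidate key.
Closure of {Insurer, PatientID} is {AdmitDate, Diagnosis, Dosage, Drug, Insurer, NurseID, PatientID, Ward}, the whole schema; {Insurer, PatientID} is a candidate key.
Closure of {NurseID, PatientID} is {AdmitDate, Diagnosis, Dosage, Drug, Insurer, NurseID, PatientID, Ward}, the whole schema; {NurseID, PatientID} is a candidate key.
These are minimal and exhaustive — every other superkey contains one of them.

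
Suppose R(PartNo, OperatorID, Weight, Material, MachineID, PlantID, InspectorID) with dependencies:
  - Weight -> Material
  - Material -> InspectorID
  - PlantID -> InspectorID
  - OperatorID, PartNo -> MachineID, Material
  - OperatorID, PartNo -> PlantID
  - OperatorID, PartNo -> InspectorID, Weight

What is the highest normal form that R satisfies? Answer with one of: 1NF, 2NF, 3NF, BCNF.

2NF

Candidate key: {OperatorID, PartNo}. Prime attributes: {OperatorID, PartNo}.
For Weight -> Material we have {Weight}⁺ = {InspectorID, Material, Weight}; {Weight} is not a superkey, so BCNF fails.
Because {Material} is non-prime and the left side of Weight -> Material is not a superkey, the relation is not in 3NF.
No proper subset of a key has a non-prime attribute in its closure, so there is no partial dependency; 2NF holds.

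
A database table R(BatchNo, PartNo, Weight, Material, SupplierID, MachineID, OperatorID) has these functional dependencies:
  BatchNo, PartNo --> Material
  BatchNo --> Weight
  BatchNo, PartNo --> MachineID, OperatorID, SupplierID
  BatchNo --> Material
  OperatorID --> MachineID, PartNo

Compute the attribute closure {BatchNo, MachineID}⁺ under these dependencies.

Start with {BatchNo, MachineID}.
BatchNo --> Weight applies; add {Weight} → now {BatchNo, MachineID, Weight}.
BatchNo --> Material applies; add {Material} → now {BatchNo, MachineID, Material, Weight}.
No further FD applies.

{BatchNo, MachineID, Material, Weight}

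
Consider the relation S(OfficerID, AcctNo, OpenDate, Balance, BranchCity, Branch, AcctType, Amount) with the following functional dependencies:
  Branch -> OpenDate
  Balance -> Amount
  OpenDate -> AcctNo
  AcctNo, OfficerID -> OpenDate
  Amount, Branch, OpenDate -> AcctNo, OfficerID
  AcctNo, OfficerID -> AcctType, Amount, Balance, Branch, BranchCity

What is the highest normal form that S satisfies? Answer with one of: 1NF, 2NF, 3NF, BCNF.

Candidate keys: {AcctNo, OfficerID}, {Amount, Branch}, {Balance, Branch}, {Branch, OfficerID}, {OfficerID, OpenDate}. Prime attributes: {AcctNo, Amount, Balance, Branch, OfficerID, OpenDate}.
For Branch -> OpenDate we have {Branch}⁺ = {AcctNo, Branch, OpenDate}; {Branch} is not a superkey, so BCNF fails.
Its right-hand attributes {OpenDate} are all prime, as are those of every other non-superkey FD — the relation is in 3NF.

3NF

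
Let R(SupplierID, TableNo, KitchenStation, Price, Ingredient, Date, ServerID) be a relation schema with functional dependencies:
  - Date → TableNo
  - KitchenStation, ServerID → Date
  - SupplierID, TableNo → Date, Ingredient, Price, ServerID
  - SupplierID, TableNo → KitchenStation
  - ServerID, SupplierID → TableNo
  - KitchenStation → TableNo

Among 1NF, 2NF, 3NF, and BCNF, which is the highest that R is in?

Candidate keys: {Date, SupplierID}, {KitchenStation, SupplierID}, {ServerID, SupplierID}, {SupplierID, TableNo}. Prime attributes: {Date, KitchenStation, ServerID, SupplierID, TableNo}.
For Date → TableNo we have {Date}⁺ = {Date, TableNo}; {Date} is not a superkey, so BCNF fails.
Since {TableNo} ⊆ prime attributes and every other non-superkey FD also has a prime right side, the schema is in 3NF.

3NF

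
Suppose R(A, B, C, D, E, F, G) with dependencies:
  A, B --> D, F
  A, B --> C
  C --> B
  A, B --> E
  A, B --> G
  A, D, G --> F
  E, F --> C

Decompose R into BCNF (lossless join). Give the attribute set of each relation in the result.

{A, C, D, E, G}; {A, D, F, G}; {B, C}

Candidate keys of the original relation: {A, B}, {A, C}, {A, D, E, G}, {A, E, F}.
In {A, B, C, D, E, F, G}, {C} is not a superkey ({C}⁺ restricted to this set is {B, C}), so split on C --> B into {B, C} and {A, C, D, E, F, G}.
{B, C}: every determinant is a superkey — BCNF.
In {A, C, D, E, F, G}, {A, D, G} is not a superkey ({A, D, G}⁺ restricted to this set is {A, D, F, G}), so split on A, D, G --> F into {A, D, F, G} and {A, C, D, E, G}.
{A, D, F, G}: every determinant is a superkey — BCNF.
{A, C, D, E, G}: every determinant is a superkey — BCNF.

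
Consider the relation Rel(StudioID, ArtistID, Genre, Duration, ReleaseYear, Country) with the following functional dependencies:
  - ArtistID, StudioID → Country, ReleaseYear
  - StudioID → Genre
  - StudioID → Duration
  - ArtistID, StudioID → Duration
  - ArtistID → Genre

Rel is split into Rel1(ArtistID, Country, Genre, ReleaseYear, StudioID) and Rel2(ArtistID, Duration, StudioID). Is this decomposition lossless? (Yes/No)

Rel1 ∩ Rel2 = {ArtistID, StudioID}; its closure under F is {ArtistID, Country, Duration, Genre, ReleaseYear, StudioID}.
This includes all of Rel1, so the common attributes are a superkey of Rel1 — the join is lossless.

Yes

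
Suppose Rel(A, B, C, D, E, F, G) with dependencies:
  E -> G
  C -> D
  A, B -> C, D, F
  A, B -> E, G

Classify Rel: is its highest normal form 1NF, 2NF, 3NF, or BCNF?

2NF

Candidate key: {A, B}. Prime attributes: {A, B}.
E -> G breaks BCNF: {E}⁺ = {E, G}, so {E} is not a superkey.
Because {G} is non-prime and the left side of E -> G is not a superkey, the relation is not in 3NF.
No proper subset of a key has a non-prime attribute in its closure, so there is no partial dependency; 2NF holds.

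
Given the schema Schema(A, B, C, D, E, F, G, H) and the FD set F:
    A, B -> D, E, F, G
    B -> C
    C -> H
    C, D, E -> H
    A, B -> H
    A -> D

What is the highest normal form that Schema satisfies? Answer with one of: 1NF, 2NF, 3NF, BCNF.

Candidate key: {A, B}. Prime attributes: {A, B}.
B -> C: {B}⁺ = {B, C, H}, which is not all of the attributes, so the left side is not a superkey — BCNF is violated.
B -> C has non-prime {C} on the right and a non-superkey on the left, so 3NF fails.
{A} is a proper subset of the key {A, B}, and {A}⁺ contains the non-prime attribute {D} — a partial dependency, so 2NF is violated.

1NF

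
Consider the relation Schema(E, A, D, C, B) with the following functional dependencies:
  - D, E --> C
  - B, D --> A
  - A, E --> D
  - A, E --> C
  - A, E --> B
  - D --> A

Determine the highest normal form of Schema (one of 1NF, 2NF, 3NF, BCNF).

3NF

Candidate keys: {A, E}, {D, E}. Prime attributes: {A, D, E}.
For B, D --> A we have {B, D}⁺ = {A, B, D}; {B, D} is not a superkey, so BCNF fails.
But every attribute on its right side ({A}) is prime, and the same holds for every other non-superkey FD, so 3NF still holds.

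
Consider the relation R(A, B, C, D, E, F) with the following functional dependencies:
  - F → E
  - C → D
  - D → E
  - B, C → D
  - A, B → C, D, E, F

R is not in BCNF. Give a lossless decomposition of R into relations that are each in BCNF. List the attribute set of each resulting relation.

{A, B, C, F}; {C, D}; {E, F}

Candidate key of the original relation: {A, B}.
{A, B, C, D, E, F}: {F} determines {E, F} here but is not a superkey — split on F → E, giving {E, F} and {A, B, C, D, F}.
{E, F} is in BCNF.
{A, B, C, D, F}: {C} determines {C, D} here but is not a superkey — split on C → D, giving {C, D} and {A, B, C, F}.
{C, D} is in BCNF.
{A, B, C, F} is in BCNF.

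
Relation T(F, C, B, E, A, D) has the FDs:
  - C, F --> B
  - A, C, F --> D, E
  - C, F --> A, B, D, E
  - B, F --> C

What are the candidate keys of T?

{B, F}, {C, F}

Attributes never on any right-hand side: {F} — every candidate key must contain it.
Closure of {B, F} is {A, B, C, D, E, F}, the whole schema; {B, F} is a candidate key.
Closure of {C, F} is {A, B, C, D, E, F}, the whole schema; {C, F} is a candidate key.
No proper subset of any of these is a key, and no other minimal superkey exists.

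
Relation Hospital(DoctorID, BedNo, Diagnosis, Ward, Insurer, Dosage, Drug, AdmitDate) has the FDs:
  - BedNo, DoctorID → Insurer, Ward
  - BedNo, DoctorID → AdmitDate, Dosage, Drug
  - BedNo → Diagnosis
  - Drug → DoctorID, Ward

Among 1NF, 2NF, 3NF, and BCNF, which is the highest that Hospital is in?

Candidate keys: {BedNo, DoctorID}, {BedNo, Drug}. Prime attributes: {BedNo, DoctorID, Drug}.
BedNo → Diagnosis breaks BCNF: {BedNo}⁺ = {BedNo, Diagnosis}, so {BedNo} is not a superkey.
BedNo → Diagnosis determines the non-prime attribute {Diagnosis} from a non-superkey — 3NF is violated.
The proper key subset {BedNo} of {BedNo, DoctorID} determines non-prime {Diagnosis}, so the relation is not even in 2NF.

1NF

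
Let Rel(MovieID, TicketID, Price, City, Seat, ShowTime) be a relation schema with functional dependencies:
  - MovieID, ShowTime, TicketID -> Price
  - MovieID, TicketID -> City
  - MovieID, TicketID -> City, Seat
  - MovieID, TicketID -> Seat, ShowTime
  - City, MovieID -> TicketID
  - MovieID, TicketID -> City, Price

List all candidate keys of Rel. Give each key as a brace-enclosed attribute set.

{City, MovieID}, {MovieID, TicketID}

Attributes never on any right-hand side: {MovieID} — every candidate key must contain it.
{City, MovieID}⁺ = {City, MovieID, Price, Seat, ShowTime, TicketID} — all of the relation — so {City, MovieID} is a candidate key.
{MovieID, TicketID}⁺ = {City, MovieID, Price, Seat, ShowTime, TicketID} — all of the relation — so {MovieID, TicketID} is a candidate key.
Any other superkey properly contains one of these, so there are no further candidate keys.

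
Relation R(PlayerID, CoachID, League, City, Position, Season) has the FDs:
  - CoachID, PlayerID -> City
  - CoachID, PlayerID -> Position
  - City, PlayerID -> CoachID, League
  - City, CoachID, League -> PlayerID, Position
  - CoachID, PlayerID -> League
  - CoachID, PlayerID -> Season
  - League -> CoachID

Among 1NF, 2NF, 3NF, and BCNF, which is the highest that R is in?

Candidate keys: {City, League}, {City, PlayerID}, {CoachID, PlayerID}, {League, PlayerID}. Prime attributes: {City, CoachID, League, PlayerID}.
For League -> CoachID we have {League}⁺ = {CoachID, League}; {League} is not a superkey, so BCNF fails.
Since {CoachID} ⊆ prime attributes and every other non-superkey FD also has a prime right side, the schema is in 3NF.

3NF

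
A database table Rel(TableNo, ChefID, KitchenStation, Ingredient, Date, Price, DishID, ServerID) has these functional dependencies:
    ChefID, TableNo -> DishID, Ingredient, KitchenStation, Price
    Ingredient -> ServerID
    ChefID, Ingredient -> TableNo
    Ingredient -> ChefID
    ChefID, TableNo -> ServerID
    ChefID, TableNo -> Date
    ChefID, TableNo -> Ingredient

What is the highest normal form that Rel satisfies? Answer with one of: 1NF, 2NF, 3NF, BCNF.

BCNF

Candidate keys: {ChefID, TableNo}, {Ingredient}. Prime attributes: {ChefID, Ingredient, TableNo}.
Every FD has a superkey on the left, so the relation is in BCNF.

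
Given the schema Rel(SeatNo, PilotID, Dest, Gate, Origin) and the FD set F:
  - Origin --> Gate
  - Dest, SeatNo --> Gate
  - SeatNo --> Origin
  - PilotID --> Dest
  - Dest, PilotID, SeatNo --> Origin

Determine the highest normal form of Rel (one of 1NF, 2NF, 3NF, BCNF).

1NF

Candidate key: {PilotID, SeatNo}. Prime attributes: {PilotID, SeatNo}.
Origin --> Gate breaks BCNF: {Origin}⁺ = {Gate, Origin}, so {Origin} is not a superkey.
Origin --> Gate has non-prime {Gate} on the right and a non-superkey on the left, so 3NF fails.
The proper key subset {PilotID} of {PilotID, SeatNo} determines non-prime {Dest}, so the relation is not even in 2NF.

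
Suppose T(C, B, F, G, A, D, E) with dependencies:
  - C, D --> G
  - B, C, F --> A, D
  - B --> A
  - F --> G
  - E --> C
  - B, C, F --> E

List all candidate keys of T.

{B, C, F}, {B, E, F}

No FD produces {B, F}, so they must be in every candidate key.
{B, C, F} is a candidate key since {B, C, F}⁺ = {A, B, C, D, E, F, G} covers every attribute.
{B, E, F} is a candidate key since {B, E, F}⁺ = {A, B, C, D, E, F, G} covers every attribute.
No proper subset of any of these is a key, and no other minimal superkey exists.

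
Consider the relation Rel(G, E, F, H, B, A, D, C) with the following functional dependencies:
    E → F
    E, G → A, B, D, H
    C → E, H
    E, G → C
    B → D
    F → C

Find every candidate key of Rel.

{C, G}, {E, G}, {F, G}

No FD produces {G}, so it must be in every candidate key.
{C, G} is a candidate key since {C, G}⁺ = {A, B, C, D, E, F, G, H} covers every attribute.
{E, G} is a candidate key since {E, G}⁺ = {A, B, C, D, E, F, G, H} covers every attribute.
{F, G} is a candidate key since {F, G}⁺ = {A, B, C, D, E, F, G, H} covers every attribute.
No proper subset of any of these is a key, and no other minimal superkey exists.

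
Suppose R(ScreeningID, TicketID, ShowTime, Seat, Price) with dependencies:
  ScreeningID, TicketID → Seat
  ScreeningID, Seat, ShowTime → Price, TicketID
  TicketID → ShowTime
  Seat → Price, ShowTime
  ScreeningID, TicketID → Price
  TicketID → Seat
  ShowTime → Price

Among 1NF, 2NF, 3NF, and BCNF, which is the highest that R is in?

1NF

Candidate keys: {ScreeningID, Seat}, {ScreeningID, TicketID}. Prime attributes: {ScreeningID, Seat, TicketID}.
TicketID → ShowTime: {TicketID}⁺ = {Price, Seat, ShowTime, TicketID}, which is not all of the attributes, so the left side is not a superkey — BCNF is violated.
TicketID → ShowTime has non-prime {ShowTime} on the right and a non-superkey on the left, so 3NF fails.
{Seat} is a proper subset of the key {ScreeningID, Seat}, and {Seat}⁺ contains the non-prime attributes {Price, ShowTime} — a partial dependency, so 2NF is violated.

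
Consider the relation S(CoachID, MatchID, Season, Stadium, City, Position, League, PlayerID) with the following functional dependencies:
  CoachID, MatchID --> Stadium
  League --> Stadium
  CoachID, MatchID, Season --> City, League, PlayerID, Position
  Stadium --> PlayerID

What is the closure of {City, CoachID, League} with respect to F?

Start with {City, CoachID, League}.
League --> Stadium applies; add {Stadium} → now {City, CoachID, League, Stadium}.
Stadium --> PlayerID applies; add {PlayerID} → now {City, CoachID, League, PlayerID, Stadium}.
No further FD applies.

{City, CoachID, League, PlayerID, Stadium}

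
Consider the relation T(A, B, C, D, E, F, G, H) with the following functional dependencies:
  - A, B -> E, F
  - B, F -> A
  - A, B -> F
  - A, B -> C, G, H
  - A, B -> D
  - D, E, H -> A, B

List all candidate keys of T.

{A, B}, {B, F}, {D, E, H}

{A, B}⁺ = {A, B, C, D, E, F, G, H}, which is every attribute, so {A, B} is a candidate key.
{B, F}⁺ = {A, B, C, D, E, F, G, H}, which is every attribute, so {B, F} is a candidate key.
{D, E, H}⁺ = {A, B, C, D, E, F, G, H}, which is every attribute, so {D, E, H} is a candidate key.
No proper subset of any of these is a key, and no other minimal superkey exists.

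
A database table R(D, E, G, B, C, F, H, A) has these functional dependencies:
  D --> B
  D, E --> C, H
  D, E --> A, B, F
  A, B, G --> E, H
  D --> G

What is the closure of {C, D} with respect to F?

Start with {C, D}.
D --> B applies; add {B} → now {B, C, D}.
D --> G applies; add {G} → now {B, C, D, G}.
No further FD applies.

{B, C, D, G}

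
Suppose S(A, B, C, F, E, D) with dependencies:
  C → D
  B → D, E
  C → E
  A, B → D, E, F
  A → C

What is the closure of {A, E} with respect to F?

{A, C, D, E}

Start with {A, E}.
A → C applies; add {C} → now {A, C, E}.
C → D applies; add {D} → now {A, C, D, E}.
No further FD applies.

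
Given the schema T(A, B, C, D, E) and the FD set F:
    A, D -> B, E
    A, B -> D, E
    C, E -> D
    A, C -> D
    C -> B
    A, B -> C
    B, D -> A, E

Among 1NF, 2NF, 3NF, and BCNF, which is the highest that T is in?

3NF

Candidate keys: {A, B}, {A, C}, {A, D}, {B, D}, {C, D}, {C, E}. Prime attributes: {A, B, C, D, E}.
For C -> B we have {C}⁺ = {B, C}; {C} is not a superkey, so BCNF fails.
But every attribute on its right side ({B}) is prime, and the same holds for every other non-superkey FD, so 3NF still holds.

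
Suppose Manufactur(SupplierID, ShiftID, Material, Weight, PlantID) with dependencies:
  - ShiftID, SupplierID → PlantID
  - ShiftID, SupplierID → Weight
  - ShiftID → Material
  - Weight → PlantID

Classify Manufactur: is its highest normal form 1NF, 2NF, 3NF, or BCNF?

Candidate key: {ShiftID, SupplierID}. Prime attributes: {ShiftID, SupplierID}.
For ShiftID → Material we have {ShiftID}⁺ = {Material, ShiftID}; {ShiftID} is not a superkey, so BCNF fails.
Because {Material} is non-prime and the left side of ShiftID → Material is not a superkey, the relation is not in 3NF.
The proper key subset {ShiftID} of {ShiftID, SupplierID} determines non-prime {Material}, so the relation is not even in 2NF.

1NF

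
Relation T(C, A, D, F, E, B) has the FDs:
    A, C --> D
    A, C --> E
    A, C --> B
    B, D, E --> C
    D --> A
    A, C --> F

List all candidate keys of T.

{A, C}⁺ = {A, B, C, D, E, F} — all of the relation — so {A, C} is a candidate key.
{C, D}⁺ = {A, B, C, D, E, F} — all of the relation — so {C, D} is a candidate key.
{B, D, E}⁺ = {A, B, C, D, E, F} — all of the relation — so {B, D, E} is a candidate key.
These are minimal and exhaustive — every other superkey contains one of them.

{A, C}, {B, D, E}, {C, D}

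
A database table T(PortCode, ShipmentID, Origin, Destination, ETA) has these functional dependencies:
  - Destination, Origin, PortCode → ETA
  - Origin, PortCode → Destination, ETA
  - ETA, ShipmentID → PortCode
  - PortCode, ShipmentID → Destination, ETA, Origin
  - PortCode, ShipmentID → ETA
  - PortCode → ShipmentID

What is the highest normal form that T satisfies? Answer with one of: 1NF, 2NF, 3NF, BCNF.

BCNF

Candidate keys: {ETA, ShipmentID}, {PortCode}. Prime attributes: {ETA, PortCode, ShipmentID}.
Each dependency's left side is a superkey — BCNF holds.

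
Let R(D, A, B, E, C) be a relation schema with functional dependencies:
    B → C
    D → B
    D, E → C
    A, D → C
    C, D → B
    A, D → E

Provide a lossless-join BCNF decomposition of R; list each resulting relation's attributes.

{A, D, E}; {B, C}; {B, D}

Candidate key of the original relation: {A, D}.
In {A, B, C, D, E}, {B} is not a superkey ({B}⁺ restricted to this set is {B, C}), so split on B → C into {B, C} and {A, B, D, E}.
{B, C} has no BCNF violation.
In {A, B, D, E}, {D} is not a superkey ({D}⁺ restricted to this set is {B, D}), so split on D → B into {B, D} and {A, D, E}.
{B, D} has no BCNF violation.
{A, D, E} has no BCNF violation.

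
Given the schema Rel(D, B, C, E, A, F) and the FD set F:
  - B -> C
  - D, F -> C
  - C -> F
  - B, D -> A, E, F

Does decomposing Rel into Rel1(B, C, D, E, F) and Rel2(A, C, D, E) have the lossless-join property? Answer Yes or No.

No

Common attributes: {C, D, E}; their closure is {C, D, E, F}.
Rel1 ⊄ {C, D, E, F} and Rel2 ⊄ {C, D, E, F}, so the split is lossy.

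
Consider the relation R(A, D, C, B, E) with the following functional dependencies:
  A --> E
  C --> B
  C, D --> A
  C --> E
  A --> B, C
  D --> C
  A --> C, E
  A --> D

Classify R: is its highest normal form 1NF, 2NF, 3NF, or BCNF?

2NF

Candidate keys: {A}, {D}. Prime attributes: {A, D}.
For C --> B we have {C}⁺ = {B, C, E}; {C} is not a superkey, so BCNF fails.
Because {B} is non-prime and the left side of C --> B is not a superkey, the relation is not in 3NF.
With only single-attribute keys there can be no partial dependency, so 2NF holds.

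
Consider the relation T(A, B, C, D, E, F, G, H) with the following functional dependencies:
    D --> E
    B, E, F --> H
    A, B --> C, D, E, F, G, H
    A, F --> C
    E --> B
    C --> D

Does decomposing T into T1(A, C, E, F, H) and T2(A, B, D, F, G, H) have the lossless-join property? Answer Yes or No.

T1 ∩ T2 = {A, F, H}; its closure under F is {A, B, C, D, E, F, G, H}.
T1 is contained in that closure, so T1 ∩ T2 --> T1 holds and the join is lossless.

Yes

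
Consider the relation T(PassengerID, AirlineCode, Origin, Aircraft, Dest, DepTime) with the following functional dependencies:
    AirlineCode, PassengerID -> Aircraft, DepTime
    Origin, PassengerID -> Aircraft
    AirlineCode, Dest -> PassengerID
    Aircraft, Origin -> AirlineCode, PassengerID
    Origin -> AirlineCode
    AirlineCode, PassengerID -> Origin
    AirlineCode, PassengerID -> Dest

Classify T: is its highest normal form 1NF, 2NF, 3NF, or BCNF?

3NF

Candidate keys: {Aircraft, Origin}, {AirlineCode, Dest}, {AirlineCode, PassengerID}, {Dest, Origin}, {Origin, PassengerID}. Prime attributes: {Aircraft, AirlineCode, Dest, Origin, PassengerID}.
For Origin -> AirlineCode we have {Origin}⁺ = {AirlineCode, Origin}; {Origin} is not a superkey, so BCNF fails.
Since {AirlineCode} ⊆ prime attributes and every other non-superkey FD also has a prime right side, the schema is in 3NF.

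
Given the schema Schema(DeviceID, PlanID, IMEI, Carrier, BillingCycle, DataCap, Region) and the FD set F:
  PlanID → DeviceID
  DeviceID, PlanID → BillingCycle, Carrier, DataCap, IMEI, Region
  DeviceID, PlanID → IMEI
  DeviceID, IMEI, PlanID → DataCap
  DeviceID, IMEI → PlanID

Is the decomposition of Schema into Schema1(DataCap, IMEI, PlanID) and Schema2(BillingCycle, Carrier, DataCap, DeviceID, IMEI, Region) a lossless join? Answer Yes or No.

Schema1 ∩ Schema2 = {DataCap, IMEI}; its closure under F is {DataCap, IMEI}.
Schema1 ⊄ {DataCap, IMEI} and Schema2 ⊄ {DataCap, IMEI}, so the split is lossy.

No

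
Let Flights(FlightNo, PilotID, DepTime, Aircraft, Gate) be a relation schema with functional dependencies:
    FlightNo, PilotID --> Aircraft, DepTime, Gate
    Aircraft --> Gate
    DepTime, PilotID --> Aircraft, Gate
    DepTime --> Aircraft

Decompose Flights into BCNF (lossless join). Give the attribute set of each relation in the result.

Candidate key of the original relation: {FlightNo, PilotID}.
In {Aircraft, DepTime, FlightNo, Gate, PilotID}, {Aircraft} is not a superkey ({Aircraft}⁺ restricted to this set is {Aircraft, Gate}), so split on Aircraft --> Gate into {Aircraft, Gate} and {Aircraft, DepTime, FlightNo, PilotID}.
{Aircraft, Gate} has no BCNF violation.
In {Aircraft, DepTime, FlightNo, PilotID}, {DepTime, PilotID} is not a superkey ({DepTime, PilotID}⁺ restricted to this set is {Aircraft, DepTime, PilotID}), so split on DepTime, PilotID --> Aircraft into {Aircraft, DepTime, PilotID} and {DepTime, FlightNo, PilotID}.
In {Aircraft, DepTime, PilotID}, {DepTime} is not a superkey ({DepTime}⁺ restricted to this set is {Aircraft, DepTime}), so split on DepTime --> Aircraft into {Aircraft, DepTime} and {DepTime, PilotID}.
{Aircraft, DepTime} has no BCNF violation.
{DepTime, PilotID} has no BCNF violation.
{DepTime, FlightNo, PilotID} has no BCNF violation.

{Aircraft, DepTime}; {Aircraft, Gate}; {DepTime, FlightNo, PilotID}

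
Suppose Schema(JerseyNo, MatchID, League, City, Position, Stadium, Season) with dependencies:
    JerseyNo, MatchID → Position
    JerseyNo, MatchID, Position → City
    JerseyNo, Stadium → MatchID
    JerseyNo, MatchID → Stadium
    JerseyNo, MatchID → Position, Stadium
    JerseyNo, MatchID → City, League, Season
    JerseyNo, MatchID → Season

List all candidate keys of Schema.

Attributes never on any right-hand side: {JerseyNo} — every candidate key must contain it.
{JerseyNo, MatchID} is a candidate key since {JerseyNo, MatchID}⁺ = {City, JerseyNo, League, MatchID, Position, Season, Stadium} covers every attribute.
{JerseyNo, Stadium} is a candidate key since {JerseyNo, Stadium}⁺ = {City, JerseyNo, League, MatchID, Position, Season, Stadium} covers every attribute.
These are minimal and exhaustive — every other superkey contains one of them.

{JerseyNo, MatchID}, {JerseyNo, Stadium}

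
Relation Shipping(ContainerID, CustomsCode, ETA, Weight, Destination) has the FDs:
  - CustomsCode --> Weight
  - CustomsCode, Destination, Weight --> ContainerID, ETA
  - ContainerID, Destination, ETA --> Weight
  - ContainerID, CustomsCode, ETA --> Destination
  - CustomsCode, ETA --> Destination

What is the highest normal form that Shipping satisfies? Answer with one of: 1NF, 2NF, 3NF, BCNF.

Candidate keys: {CustomsCode, Destination}, {CustomsCode, ETA}. Prime attributes: {CustomsCode, Destination, ETA}.
For CustomsCode --> Weight we have {CustomsCode}⁺ = {CustomsCode, Weight}; {CustomsCode} is not a superkey, so BCNF fails.
CustomsCode --> Weight has non-prime {Weight} on the right and a non-superkey on the left, so 3NF fails.
{CustomsCode} is a proper subset of the key {CustomsCode, Destination}, and {CustomsCode}⁺ contains the non-prime attribute {Weight} — a partial dependency, so 2NF is violated.

1NF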